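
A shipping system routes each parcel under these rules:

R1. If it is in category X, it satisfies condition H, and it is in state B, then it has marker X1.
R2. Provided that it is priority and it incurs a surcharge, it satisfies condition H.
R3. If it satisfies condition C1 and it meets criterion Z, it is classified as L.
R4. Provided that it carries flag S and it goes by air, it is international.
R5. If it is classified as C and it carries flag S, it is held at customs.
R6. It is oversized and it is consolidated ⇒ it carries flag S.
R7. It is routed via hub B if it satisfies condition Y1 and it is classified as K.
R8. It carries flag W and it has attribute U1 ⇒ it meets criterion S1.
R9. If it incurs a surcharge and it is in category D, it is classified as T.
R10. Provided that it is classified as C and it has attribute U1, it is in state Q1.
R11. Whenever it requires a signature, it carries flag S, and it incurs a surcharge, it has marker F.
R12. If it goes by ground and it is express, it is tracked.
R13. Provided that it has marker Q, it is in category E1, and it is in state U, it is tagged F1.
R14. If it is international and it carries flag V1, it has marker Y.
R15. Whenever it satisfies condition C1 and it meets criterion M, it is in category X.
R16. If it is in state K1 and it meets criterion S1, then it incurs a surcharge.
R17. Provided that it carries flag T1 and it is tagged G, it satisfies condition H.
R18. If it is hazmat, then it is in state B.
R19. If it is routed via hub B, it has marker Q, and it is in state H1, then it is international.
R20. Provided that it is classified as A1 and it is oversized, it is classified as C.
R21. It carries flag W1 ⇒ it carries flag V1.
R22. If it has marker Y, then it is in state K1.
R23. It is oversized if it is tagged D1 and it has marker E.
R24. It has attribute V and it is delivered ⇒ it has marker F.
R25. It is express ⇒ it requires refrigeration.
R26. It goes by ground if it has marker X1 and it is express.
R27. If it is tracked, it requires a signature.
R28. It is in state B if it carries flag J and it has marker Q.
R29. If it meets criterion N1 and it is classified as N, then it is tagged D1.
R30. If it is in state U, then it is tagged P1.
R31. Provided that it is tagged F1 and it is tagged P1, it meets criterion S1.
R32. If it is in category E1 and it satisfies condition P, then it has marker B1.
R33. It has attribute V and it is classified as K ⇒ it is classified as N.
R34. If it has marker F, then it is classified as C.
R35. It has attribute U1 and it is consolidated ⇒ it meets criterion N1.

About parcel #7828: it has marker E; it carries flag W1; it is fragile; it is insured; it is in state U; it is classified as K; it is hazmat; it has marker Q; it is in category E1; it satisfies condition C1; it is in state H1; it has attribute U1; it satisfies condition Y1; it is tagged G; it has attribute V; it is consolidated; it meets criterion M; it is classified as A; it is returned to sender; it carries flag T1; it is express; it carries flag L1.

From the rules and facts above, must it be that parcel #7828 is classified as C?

Yes

By R7 (it satisfies condition Y1, it is classified as K): it is routed via hub B.
By R13 (it has marker Q, it is in category E1, it is in state U): it is tagged F1.
By R15 (it satisfies condition C1, it meets criterion M): it is in category X.
By R17 (it carries flag T1, it is tagged G): it satisfies condition H.
By R18 (it is hazmat): it is in state B.
By R19 (it is routed via hub B, it has marker Q, it is in state H1): it is international.
By R21 (it carries flag W1): it carries flag V1.
By R30 (it is in state U): it is tagged P1.
By R31 (it is tagged F1, it is tagged P1): it meets criterion S1.
By R33 (it has attribute V, it is classified as K): it is classified as N.
By R35 (it has attribute U1, it is consolidated): it meets criterion N1.
By R1 (it is in category X, it satisfies condition H, it is in state B): it has marker X1.
By R14 (it is international, it carries flag V1): it has marker Y.
By R22 (it has marker Y): it is in state K1.
By R26 (it has marker X1, it is express): it goes by ground.
By R29 (it meets criterion N1, it is classified as N): it is tagged D1.
By R12 (it goes by ground, it is express): it is tracked.
By R16 (it is in state K1, it meets criterion S1): it incurs a surcharge.
By R23 (it is tagged D1, it has marker E): it is oversized.
By R27 (it is tracked): it requires a signature.
By R6 (it is oversized, it is consolidated): it carries flag S.
By R11 (it requires a signature, it carries flag S, it incurs a surcharge): it has marker F.
By R34 (it has marker F): it is classified as C.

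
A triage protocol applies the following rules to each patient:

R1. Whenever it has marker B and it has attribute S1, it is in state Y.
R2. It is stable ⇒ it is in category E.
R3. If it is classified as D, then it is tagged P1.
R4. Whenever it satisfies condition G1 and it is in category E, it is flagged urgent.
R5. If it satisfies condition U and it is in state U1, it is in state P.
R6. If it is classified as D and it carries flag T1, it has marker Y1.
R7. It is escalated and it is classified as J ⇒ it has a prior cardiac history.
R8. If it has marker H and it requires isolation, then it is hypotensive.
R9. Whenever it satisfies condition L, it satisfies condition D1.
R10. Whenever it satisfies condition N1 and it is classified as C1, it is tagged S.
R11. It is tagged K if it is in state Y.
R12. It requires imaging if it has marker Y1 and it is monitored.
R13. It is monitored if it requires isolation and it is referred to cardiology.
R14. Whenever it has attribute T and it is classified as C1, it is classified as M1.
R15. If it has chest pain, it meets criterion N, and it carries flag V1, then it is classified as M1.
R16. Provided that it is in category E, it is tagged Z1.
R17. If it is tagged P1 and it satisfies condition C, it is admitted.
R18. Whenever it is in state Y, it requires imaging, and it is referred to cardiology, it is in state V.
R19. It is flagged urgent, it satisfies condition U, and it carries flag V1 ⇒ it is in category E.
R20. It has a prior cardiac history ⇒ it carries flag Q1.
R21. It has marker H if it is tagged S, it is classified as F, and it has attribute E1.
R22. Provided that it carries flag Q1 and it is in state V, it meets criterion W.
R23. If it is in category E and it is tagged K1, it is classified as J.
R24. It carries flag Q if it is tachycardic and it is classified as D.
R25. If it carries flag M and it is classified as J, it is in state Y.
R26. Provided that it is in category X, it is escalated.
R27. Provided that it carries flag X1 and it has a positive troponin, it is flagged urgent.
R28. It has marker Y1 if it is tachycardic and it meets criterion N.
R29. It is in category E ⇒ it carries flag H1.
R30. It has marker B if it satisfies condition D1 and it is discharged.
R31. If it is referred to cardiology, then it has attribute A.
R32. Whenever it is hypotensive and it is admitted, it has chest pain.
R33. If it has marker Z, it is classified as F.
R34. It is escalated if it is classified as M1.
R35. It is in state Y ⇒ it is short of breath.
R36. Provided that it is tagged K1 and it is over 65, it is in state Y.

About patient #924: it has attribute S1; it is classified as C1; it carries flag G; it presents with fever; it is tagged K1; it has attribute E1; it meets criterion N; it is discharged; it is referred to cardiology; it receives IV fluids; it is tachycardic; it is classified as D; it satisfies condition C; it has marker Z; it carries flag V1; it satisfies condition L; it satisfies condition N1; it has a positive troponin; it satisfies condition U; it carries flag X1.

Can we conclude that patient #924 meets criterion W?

No

Forward chaining from the given facts derives: is tagged P1, satisfies condition D1, is tagged S, is admitted, carries flag Q, is flagged urgent, has marker Y1, has marker B, has attribute A, is classified as F, is in state Y, is tagged K, is in category E, has marker H, is classified as J, carries flag H1, is short of breath, is tagged Z1.
The only rule concluding "it meets criterion W" is R22, which needs "it carries flag Q1"; that is never established.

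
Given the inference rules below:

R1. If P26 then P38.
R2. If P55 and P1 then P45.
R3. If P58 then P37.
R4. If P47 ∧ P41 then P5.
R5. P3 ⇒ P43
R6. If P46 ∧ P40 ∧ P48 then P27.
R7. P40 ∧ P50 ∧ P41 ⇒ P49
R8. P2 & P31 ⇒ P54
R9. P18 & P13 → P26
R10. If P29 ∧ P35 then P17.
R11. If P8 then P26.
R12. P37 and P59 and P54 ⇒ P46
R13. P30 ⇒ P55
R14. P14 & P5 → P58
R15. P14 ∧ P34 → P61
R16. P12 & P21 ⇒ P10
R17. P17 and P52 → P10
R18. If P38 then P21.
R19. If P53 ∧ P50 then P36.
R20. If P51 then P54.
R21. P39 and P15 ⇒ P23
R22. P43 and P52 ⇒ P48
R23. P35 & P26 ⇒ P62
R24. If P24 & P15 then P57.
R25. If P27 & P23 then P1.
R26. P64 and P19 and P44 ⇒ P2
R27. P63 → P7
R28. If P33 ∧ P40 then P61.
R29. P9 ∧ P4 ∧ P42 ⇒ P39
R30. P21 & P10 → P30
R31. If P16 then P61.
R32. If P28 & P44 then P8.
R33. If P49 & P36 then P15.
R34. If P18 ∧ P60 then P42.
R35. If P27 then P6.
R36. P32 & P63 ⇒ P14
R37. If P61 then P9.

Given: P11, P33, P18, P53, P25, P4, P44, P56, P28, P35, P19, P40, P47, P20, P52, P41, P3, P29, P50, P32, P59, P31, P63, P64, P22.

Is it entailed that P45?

No

Forward chaining from the given facts derives: P5, P43, P49, P17, P10, P36, P48, P2, P7, P61, P8, P15, P14, P9, P54, P26, P58, P62, P38, P37, P46, P21, P30, P27, P55, P6.
The only rule concluding P45 is R2, which needs P1; that is never established.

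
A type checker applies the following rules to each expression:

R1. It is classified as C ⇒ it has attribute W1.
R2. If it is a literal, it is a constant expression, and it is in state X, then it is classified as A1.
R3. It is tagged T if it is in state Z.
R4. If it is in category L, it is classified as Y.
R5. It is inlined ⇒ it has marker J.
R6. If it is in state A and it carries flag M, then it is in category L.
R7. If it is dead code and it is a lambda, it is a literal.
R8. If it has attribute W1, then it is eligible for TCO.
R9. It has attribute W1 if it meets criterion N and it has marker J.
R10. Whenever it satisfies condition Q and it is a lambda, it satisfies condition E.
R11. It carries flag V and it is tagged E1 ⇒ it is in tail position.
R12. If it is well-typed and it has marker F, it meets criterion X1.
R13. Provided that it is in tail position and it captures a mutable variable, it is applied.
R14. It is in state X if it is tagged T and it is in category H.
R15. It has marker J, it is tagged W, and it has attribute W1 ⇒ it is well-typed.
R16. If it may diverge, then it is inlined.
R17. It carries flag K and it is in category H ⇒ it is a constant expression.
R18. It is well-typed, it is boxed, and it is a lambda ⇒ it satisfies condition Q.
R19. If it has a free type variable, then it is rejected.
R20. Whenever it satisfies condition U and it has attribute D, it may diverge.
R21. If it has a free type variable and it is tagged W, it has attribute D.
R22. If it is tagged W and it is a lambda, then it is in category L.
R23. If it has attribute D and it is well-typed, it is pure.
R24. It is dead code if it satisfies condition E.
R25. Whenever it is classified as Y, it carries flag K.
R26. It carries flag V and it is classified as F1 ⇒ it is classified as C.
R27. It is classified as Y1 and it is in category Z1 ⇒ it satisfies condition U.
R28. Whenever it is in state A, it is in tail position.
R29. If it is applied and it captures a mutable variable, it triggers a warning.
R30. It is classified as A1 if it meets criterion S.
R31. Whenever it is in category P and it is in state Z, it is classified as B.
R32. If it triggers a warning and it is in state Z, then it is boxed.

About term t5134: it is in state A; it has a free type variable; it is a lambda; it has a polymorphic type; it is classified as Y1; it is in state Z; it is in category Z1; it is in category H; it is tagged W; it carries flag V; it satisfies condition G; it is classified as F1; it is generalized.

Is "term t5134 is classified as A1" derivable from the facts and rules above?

Forward chaining from the given facts derives: is tagged T, is in state X, is rejected, has attribute D, is in category L, is classified as C, satisfies condition U, is in tail position, has attribute W1, is classified as Y, is eligible for TCO, may diverge, carries flag K, is inlined, is a constant expression, has marker J, is well-typed, is pure.
Rules concluding "it is classified as A1": R2 needs "it is a literal"; R30 needs "it meets criterion S" — none of these are established.

No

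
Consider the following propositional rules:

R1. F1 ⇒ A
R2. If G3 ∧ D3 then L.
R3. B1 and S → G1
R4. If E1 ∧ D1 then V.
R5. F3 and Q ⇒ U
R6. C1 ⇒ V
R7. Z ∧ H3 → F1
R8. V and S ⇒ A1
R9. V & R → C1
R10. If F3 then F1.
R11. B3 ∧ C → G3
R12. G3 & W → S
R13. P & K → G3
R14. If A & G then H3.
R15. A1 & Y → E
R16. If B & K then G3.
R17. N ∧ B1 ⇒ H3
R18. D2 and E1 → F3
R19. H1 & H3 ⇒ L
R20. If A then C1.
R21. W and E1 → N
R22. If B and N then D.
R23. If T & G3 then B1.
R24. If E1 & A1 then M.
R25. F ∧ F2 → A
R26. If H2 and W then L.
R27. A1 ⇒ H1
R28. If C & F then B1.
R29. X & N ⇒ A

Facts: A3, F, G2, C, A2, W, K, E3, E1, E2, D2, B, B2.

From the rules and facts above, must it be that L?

Yes

G3  (by R16: B, K)
F3  (by R18: D2, E1)
N  (by R21: W, E1)
B1  (by R28: C, F)
F1  (by R10: F3)
S  (by R12: G3, W)
H3  (by R17: N, B1)
A  (by R1: F1)
C1  (by R20: A)
V  (by R6: C1)
A1  (by R8: V, S)
H1  (by R27: A1)
L  (by R19: H1, H3)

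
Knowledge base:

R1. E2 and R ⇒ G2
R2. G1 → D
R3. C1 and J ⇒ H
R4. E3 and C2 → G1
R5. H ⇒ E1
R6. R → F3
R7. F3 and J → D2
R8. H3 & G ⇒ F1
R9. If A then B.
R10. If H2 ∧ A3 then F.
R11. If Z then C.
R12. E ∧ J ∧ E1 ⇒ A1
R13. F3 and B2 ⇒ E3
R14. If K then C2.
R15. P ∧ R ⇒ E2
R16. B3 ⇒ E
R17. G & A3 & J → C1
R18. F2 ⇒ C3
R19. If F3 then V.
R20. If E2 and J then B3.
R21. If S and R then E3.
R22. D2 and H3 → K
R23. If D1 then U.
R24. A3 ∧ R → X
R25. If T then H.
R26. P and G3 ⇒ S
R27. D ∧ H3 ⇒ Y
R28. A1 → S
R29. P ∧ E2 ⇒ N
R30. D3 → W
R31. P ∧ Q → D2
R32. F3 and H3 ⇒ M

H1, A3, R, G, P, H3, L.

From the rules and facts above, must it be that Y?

No

Forward chaining from the given facts derives: F3, F1, E2, V, X, N, M, G2.
The only rule concluding Y is R27, which needs D; that is never established.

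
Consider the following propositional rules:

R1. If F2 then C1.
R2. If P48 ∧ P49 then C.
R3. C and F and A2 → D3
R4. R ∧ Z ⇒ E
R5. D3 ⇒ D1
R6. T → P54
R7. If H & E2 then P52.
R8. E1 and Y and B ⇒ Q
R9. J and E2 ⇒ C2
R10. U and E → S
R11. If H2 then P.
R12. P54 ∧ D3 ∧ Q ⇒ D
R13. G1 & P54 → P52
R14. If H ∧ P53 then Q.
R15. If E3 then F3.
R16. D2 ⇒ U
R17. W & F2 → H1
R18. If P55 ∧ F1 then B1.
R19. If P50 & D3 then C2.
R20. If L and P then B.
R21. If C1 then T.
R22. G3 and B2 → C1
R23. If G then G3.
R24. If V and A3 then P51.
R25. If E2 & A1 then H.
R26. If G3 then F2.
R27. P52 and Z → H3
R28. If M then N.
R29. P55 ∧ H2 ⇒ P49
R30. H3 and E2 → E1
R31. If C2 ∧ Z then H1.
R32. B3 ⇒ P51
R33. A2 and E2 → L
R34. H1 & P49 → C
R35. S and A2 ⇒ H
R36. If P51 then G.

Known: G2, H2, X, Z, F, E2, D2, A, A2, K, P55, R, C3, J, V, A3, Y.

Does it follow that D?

E  (by R4: R, Z)
C2  (by R9: J, E2)
P  (by R11: H2)
U  (by R16: D2)
P51  (by R24: V, A3)
P49  (by R29: P55, H2)
H1  (by R31: C2, Z)
L  (by R33: A2, E2)
C  (by R34: H1, P49)
G  (by R36: P51)
D3  (by R3: C, F, A2)
S  (by R10: U, E)
B  (by R20: L, P)
G3  (by R23: G)
F2  (by R26: G3)
H  (by R35: S, A2)
C1  (by R1: F2)
P52  (by R7: H, E2)
T  (by R21: C1)
H3  (by R27: P52, Z)
E1  (by R30: H3, E2)
P54  (by R6: T)
Q  (by R8: E1, Y, B)
D  (by R12: P54, D3, Q)

Yes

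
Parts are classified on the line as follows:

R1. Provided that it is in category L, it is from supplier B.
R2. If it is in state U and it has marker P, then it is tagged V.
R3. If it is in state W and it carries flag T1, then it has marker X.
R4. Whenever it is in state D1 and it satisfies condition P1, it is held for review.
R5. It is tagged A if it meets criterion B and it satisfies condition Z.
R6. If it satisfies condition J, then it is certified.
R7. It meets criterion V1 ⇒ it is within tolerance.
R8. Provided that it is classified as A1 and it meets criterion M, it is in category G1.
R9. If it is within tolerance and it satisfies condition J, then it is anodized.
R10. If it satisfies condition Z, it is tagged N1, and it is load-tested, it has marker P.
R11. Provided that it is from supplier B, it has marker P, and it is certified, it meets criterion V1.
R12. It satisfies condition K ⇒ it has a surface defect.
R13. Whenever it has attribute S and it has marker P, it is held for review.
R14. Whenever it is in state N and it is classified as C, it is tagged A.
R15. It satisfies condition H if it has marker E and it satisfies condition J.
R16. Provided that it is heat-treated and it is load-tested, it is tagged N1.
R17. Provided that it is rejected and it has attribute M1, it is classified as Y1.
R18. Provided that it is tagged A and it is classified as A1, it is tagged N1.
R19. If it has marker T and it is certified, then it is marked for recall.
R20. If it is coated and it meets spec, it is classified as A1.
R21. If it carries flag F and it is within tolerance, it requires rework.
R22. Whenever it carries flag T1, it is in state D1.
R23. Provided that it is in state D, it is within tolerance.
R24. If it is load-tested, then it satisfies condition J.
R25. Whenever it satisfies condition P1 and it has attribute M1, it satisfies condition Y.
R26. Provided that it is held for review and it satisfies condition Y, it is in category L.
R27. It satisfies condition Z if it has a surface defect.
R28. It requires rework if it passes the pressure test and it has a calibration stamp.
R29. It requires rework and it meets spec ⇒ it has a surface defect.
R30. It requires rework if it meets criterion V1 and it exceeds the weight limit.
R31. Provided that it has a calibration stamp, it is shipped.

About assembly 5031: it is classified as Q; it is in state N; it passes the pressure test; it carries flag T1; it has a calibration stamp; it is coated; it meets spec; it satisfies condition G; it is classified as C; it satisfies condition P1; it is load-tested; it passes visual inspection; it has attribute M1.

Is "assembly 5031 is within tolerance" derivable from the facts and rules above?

Yes

By R14 (it is in state N, it is classified as C): it is tagged A.
By R20 (it is coated, it meets spec): it is classified as A1.
By R22 (it carries flag T1): it is in state D1.
By R24 (it is load-tested): it satisfies condition J.
By R25 (it satisfies condition P1, it has attribute M1): it satisfies condition Y.
By R28 (it passes the pressure test, it has a calibration stamp): it requires rework.
By R29 (it requires rework, it meets spec): it has a surface defect.
By R4 (it is in state D1, it satisfies condition P1): it is held for review.
By R6 (it satisfies condition J): it is certified.
By R18 (it is tagged A, it is classified as A1): it is tagged N1.
By R26 (it is held for review, it satisfies condition Y): it is in category L.
By R27 (it has a surface defect): it satisfies condition Z.
By R1 (it is in category L): it is from supplier B.
By R10 (it satisfies condition Z, it is tagged N1, it is load-tested): it has marker P.
By R11 (it is from supplier B, it has marker P, it is certified): it meets criterion V1.
By R7 (it meets criterion V1): it is within tolerance.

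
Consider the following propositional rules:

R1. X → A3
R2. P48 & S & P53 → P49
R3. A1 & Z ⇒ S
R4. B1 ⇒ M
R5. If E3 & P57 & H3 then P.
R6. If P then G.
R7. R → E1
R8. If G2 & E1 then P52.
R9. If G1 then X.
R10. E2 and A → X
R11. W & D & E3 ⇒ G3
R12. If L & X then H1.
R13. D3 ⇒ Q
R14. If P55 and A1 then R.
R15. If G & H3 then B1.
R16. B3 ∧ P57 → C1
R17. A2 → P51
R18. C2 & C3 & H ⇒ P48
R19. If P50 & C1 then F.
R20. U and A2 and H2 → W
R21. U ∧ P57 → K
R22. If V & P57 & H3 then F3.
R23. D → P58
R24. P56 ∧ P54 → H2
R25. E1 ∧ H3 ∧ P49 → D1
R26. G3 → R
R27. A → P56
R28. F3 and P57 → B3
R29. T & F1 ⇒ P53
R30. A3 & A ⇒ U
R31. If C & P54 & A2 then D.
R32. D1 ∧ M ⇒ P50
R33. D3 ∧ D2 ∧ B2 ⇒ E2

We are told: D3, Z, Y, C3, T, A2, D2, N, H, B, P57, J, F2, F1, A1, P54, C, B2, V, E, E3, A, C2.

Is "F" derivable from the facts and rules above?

No

Forward chaining from the given facts derives: S, Q, P51, P48, P56, P53, D, E2, P49, X, P58, H2, A3, U, W, K, G3, R, E1.
The only rule concluding F is R19, which needs P50; that is never established.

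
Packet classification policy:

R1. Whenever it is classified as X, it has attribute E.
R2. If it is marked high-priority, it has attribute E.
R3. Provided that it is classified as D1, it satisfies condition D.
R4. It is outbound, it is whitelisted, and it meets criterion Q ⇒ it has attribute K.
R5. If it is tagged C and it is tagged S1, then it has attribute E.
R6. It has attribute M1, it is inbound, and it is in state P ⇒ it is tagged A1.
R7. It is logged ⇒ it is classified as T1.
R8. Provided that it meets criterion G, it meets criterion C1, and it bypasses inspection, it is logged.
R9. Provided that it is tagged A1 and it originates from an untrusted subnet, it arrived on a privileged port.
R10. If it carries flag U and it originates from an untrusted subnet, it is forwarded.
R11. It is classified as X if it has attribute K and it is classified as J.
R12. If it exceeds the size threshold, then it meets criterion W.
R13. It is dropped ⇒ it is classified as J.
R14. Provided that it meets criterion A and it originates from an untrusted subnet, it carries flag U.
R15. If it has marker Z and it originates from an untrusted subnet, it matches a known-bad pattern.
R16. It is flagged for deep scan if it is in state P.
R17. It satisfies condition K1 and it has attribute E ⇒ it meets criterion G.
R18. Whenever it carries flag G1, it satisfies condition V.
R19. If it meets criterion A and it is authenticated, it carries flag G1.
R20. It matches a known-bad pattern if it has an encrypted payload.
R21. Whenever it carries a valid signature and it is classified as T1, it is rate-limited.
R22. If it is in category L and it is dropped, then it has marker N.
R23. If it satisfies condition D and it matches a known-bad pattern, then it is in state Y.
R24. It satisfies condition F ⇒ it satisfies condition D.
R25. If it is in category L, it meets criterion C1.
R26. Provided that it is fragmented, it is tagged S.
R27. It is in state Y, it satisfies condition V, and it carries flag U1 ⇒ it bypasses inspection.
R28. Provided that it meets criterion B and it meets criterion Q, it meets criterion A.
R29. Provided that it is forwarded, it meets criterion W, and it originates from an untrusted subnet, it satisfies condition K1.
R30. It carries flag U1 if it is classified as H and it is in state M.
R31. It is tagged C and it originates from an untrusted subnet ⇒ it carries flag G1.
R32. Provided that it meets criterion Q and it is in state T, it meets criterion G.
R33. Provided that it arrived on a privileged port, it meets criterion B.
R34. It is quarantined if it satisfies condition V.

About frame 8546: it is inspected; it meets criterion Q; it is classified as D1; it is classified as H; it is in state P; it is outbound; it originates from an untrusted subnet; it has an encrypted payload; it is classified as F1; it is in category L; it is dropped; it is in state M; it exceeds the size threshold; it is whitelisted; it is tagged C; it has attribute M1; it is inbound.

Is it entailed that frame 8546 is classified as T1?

Yes

By R3 (it is classified as D1): it satisfies condition D.
By R4 (it is outbound, it is whitelisted, it meets criterion Q): it has attribute K.
By R6 (it has attribute M1, it is inbound, it is in state P): it is tagged A1.
By R9 (it is tagged A1, it originates from an untrusted subnet): it arrived on a privileged port.
By R12 (it exceeds the size threshold): it meets criterion W.
By R13 (it is dropped): it is classified as J.
By R20 (it has an encrypted payload): it matches a known-bad pattern.
By R23 (it satisfies condition D, it matches a known-bad pattern): it is in state Y.
By R25 (it is in category L): it meets criterion C1.
By R30 (it is classified as H, it is in state M): it carries flag U1.
By R31 (it is tagged C, it originates from an untrusted subnet): it carries flag G1.
By R33 (it arrived on a privileged port): it meets criterion B.
By R11 (it has attribute K, it is classified as J): it is classified as X.
By R18 (it carries flag G1): it satisfies condition V.
By R27 (it is in state Y, it satisfies condition V, it carries flag U1): it bypasses inspection.
By R28 (it meets criterion B, it meets criterion Q): it meets criterion A.
By R1 (it is classified as X): it has attribute E.
By R14 (it meets criterion A, it originates from an untrusted subnet): it carries flag U.
By R10 (it carries flag U, it originates from an untrusted subnet): it is forwarded.
By R29 (it is forwarded, it meets criterion W, it originates from an untrusted subnet): it satisfies condition K1.
By R17 (it satisfies condition K1, it has attribute E): it meets criterion G.
By R8 (it meets criterion G, it meets criterion C1, it bypasses inspection): it is logged.
By R7 (it is logged): it is classified as T1.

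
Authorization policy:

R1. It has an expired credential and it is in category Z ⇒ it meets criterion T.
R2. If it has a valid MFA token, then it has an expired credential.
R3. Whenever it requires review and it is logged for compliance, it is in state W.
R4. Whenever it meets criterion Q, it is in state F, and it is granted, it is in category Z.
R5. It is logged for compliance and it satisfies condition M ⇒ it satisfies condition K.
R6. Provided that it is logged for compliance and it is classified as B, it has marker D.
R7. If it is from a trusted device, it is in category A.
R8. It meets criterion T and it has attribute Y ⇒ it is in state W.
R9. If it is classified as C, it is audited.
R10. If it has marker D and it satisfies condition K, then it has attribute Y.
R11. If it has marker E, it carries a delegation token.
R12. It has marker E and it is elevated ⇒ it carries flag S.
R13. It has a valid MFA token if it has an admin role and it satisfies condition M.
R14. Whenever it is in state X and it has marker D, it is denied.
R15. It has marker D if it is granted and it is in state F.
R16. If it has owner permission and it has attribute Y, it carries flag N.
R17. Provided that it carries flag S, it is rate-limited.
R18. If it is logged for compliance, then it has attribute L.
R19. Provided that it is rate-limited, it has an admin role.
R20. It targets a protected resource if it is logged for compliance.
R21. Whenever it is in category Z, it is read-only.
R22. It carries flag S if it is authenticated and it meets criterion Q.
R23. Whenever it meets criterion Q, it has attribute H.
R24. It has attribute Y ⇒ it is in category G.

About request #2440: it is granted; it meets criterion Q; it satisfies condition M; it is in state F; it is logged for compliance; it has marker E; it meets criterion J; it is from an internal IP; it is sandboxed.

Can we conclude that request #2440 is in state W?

Forward chaining from the given facts derives: is in category Z, satisfies condition K, carries a delegation token, has marker D, has attribute L, targets a protected resource, is read-only, has attribute H, has attribute Y, is in category G.
Rules concluding "it is in state W": R3 needs "it requires review"; R8 needs "it meets criterion T" — none of these are established.

No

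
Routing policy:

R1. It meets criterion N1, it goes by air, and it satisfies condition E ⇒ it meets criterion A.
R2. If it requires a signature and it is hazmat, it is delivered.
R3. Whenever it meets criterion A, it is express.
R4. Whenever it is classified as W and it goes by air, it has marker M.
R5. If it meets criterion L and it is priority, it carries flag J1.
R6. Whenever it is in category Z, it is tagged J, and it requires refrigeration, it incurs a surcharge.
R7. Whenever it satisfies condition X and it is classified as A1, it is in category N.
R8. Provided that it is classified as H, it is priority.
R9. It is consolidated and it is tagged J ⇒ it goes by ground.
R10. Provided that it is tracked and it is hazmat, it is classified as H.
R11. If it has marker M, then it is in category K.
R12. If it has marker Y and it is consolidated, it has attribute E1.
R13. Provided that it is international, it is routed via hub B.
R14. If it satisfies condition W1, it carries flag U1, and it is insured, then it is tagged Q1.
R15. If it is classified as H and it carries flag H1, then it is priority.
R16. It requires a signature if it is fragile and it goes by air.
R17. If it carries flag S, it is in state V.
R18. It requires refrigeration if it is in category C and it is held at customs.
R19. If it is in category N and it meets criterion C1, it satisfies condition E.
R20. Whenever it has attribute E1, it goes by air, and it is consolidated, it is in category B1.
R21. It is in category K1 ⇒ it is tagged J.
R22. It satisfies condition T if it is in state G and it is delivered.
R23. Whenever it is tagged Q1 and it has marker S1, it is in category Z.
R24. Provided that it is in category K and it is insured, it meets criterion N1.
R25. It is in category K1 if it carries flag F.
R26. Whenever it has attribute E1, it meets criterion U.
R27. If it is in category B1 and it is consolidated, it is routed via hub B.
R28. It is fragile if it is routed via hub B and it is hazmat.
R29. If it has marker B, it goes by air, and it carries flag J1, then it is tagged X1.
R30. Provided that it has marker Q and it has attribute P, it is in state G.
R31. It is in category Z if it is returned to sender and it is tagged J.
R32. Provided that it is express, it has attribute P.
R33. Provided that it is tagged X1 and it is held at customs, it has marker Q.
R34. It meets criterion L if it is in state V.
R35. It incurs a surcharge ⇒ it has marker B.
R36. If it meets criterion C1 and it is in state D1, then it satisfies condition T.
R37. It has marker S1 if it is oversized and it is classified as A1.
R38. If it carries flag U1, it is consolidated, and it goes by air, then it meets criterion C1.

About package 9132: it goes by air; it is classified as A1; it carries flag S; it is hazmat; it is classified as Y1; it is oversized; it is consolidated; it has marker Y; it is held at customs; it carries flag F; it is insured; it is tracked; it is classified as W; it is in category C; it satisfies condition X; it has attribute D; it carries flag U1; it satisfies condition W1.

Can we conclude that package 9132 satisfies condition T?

By R4 (it is classified as W, it goes by air): it has marker M.
By R7 (it satisfies condition X, it is classified as A1): it is in category N.
By R10 (it is tracked, it is hazmat): it is classified as H.
By R11 (it has marker M): it is in category K.
By R12 (it has marker Y, it is consolidated): it has attribute E1.
By R14 (it satisfies condition W1, it carries flag U1, it is insured): it is tagged Q1.
By R17 (it carries flag S): it is in state V.
By R18 (it is in category C, it is held at customs): it requires refrigeration.
By R20 (it has attribute E1, it goes by air, it is consolidated): it is in category B1.
By R24 (it is in category K, it is insured): it meets criterion N1.
By R25 (it carries flag F): it is in category K1.
By R27 (it is in category B1, it is consolidated): it is routed via hub B.
By R28 (it is routed via hub B, it is hazmat): it is fragile.
By R34 (it is in state V): it meets criterion L.
By R37 (it is oversized, it is classified as A1): it has marker S1.
By R38 (it carries flag U1, it is consolidated, it goes by air): it meets criterion C1.
By R8 (it is classified as H): it is priority.
By R16 (it is fragile, it goes by air): it requires a signature.
By R19 (it is in category N, it meets criterion C1): it satisfies condition E.
By R21 (it is in category K1): it is tagged J.
By R23 (it is tagged Q1, it has marker S1): it is in category Z.
By R1 (it meets criterion N1, it goes by air, it satisfies condition E): it meets criterion A.
By R2 (it requires a signature, it is hazmat): it is delivered.
By R3 (it meets criterion A): it is express.
By R5 (it meets criterion L, it is priority): it carries flag J1.
By R6 (it is in category Z, it is tagged J, it requires refrigeration): it incurs a surcharge.
By R32 (it is express): it has attribute P.
By R35 (it incurs a surcharge): it has marker B.
By R29 (it has marker B, it goes by air, it carries flag J1): it is tagged X1.
By R33 (it is tagged X1, it is held at customs): it has marker Q.
By R30 (it has marker Q, it has attribute P): it is in state G.
By R22 (it is in state G, it is delivered): it satisfies condition T.

Yes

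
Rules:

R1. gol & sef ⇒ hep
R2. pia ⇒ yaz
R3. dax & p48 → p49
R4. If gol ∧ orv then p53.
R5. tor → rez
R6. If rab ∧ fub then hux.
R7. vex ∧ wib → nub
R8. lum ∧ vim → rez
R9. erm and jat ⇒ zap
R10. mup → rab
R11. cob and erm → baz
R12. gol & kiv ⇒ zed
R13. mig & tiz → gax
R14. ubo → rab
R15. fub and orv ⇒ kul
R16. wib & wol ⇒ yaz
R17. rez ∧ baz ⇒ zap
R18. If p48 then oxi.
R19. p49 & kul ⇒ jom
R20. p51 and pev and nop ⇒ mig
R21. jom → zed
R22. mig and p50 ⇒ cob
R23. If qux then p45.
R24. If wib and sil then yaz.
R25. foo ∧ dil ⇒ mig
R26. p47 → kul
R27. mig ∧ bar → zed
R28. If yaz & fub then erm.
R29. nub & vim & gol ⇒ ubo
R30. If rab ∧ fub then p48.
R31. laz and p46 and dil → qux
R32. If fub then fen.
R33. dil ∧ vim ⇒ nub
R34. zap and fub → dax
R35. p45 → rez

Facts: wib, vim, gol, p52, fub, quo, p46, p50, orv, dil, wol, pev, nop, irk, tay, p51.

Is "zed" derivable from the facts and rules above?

Forward chaining from the given facts derives: p53, kul, yaz, mig, cob, erm, fen, nub, baz, ubo, rab, p48, hux, oxi.
Rules concluding zed: R12 needs kiv; R21 needs jom; R27 needs bar — none of these are established.

No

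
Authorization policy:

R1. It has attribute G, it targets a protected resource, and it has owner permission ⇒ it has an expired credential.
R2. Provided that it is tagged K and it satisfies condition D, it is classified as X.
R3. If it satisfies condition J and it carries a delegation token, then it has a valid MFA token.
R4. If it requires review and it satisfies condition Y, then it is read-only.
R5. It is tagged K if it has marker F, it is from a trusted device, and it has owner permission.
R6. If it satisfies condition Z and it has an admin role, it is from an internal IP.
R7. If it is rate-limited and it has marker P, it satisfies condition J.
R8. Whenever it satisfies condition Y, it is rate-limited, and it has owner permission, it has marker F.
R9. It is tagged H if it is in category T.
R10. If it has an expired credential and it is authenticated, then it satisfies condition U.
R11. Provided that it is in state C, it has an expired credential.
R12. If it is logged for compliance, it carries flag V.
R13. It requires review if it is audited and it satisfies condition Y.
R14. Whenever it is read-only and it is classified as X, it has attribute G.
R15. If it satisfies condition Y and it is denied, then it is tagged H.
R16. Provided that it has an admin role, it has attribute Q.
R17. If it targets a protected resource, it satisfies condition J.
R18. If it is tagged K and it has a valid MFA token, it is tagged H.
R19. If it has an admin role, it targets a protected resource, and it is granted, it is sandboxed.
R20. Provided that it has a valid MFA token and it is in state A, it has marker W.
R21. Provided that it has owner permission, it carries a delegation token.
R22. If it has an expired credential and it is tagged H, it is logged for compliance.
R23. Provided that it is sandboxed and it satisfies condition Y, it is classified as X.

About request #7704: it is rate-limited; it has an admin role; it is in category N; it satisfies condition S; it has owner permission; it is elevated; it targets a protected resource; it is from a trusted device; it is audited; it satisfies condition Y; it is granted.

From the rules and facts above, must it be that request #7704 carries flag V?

By R8 (it satisfies condition Y, it is rate-limited, it has owner permission): it has marker F.
By R13 (it is audited, it satisfies condition Y): it requires review.
By R17 (it targets a protected resource): it satisfies condition J.
By R19 (it has an admin role, it targets a protected resource, it is granted): it is sandboxed.
By R21 (it has owner permission): it carries a delegation token.
By R23 (it is sandboxed, it satisfies condition Y): it is classified as X.
By R3 (it satisfies condition J, it carries a delegation token): it has a valid MFA token.
By R4 (it requires review, it satisfies condition Y): it is read-only.
By R5 (it has marker F, it is from a trusted device, it has owner permission): it is tagged K.
By R14 (it is read-only, it is classified as X): it has attribute G.
By R18 (it is tagged K, it has a valid MFA token): it is tagged H.
By R1 (it has attribute G, it targets a protected resource, it has owner permission): it has an expired credential.
By R22 (it has an expired credential, it is tagged H): it is logged for compliance.
By R12 (it is logged for compliance): it carries flag V.

Yes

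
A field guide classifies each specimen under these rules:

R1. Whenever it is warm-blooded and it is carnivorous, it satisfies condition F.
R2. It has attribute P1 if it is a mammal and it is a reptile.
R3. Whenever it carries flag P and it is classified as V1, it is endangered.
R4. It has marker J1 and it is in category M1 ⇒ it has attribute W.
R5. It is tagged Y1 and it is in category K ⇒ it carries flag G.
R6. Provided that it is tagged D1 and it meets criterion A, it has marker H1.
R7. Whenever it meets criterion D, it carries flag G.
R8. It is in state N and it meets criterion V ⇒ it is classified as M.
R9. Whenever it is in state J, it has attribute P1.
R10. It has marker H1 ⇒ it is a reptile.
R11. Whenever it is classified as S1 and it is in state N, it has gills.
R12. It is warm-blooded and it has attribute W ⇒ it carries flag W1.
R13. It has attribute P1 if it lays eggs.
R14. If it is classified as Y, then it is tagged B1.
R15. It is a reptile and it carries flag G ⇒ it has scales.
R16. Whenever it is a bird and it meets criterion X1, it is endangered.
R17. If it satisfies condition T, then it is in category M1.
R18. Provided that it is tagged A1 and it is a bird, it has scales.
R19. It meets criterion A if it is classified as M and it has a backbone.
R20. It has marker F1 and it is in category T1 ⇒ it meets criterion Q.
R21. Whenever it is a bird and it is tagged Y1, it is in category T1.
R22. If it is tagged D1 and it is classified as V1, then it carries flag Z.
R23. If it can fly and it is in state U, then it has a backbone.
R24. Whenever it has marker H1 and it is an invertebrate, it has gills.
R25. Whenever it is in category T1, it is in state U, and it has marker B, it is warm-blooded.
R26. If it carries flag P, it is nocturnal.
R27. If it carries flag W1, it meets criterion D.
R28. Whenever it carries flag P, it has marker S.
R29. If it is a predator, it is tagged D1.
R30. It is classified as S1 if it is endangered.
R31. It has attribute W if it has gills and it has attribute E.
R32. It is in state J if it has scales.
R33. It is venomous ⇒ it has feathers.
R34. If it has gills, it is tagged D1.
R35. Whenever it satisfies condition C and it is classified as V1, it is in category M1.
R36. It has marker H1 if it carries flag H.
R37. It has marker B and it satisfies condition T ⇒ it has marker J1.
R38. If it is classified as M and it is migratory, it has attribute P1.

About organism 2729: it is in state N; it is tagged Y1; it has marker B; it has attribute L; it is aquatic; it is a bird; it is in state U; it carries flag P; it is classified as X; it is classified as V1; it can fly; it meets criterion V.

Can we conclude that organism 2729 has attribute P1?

No

Forward chaining from the given facts derives: is endangered, is classified as M, is in category T1, has a backbone, is warm-blooded, is nocturnal, has marker S, is classified as S1, has gills, meets criterion A, is tagged D1, has marker H1, is a reptile, carries flag Z.
Rules concluding "it has attribute P1": R2 needs "it is a mammal"; R9 needs "it is in state J"; R13 needs "it lays eggs"; R38 needs "it is migratory" — none of these are established.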